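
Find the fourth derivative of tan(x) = 24*tan(x)^5 + 40*tan(x)^3 + 16*tan(x)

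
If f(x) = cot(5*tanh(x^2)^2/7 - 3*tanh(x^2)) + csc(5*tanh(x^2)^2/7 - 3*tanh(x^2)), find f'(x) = -2*x*(10*cos((5*tanh(x^2)/7 - 3)*tanh(x^2))*sinh(x^2)/(7*cosh(x^2)) - 3*cos((5*tanh(x^2)/7 - 3)*tanh(x^2)) + 10*sinh(x^2)/(7*cosh(x^2)) - 3)/(sin((5*tanh(x^2)/7 - 3)*tanh(x^2))^2*cosh(x^2)^2)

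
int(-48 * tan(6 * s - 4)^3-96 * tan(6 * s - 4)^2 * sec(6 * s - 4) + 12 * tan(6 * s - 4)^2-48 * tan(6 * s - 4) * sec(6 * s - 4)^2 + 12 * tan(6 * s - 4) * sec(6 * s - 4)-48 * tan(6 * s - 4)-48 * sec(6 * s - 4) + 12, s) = -4*(tan(6*s - 4) + sec(6*s - 4))^2 + 2*tan(6*s - 4) + 2*sec(6*s - 4) + C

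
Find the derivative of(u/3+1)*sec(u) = u*tan(u)*sec(u)/3 + tan(u)*sec(u) + sec(u)/3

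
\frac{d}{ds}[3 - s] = -1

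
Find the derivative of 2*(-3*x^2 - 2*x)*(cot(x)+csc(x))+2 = 6*x^2*cos(x)/sin(x)^2 + 6*x^2/sin(x)^2 - 12*x/tan(x) - 12*x/sin(x) + 4*x*cos(x)/sin(x)^2 + 4*x/sin(x)^2 - 4/tan(x) - 4/sin(x)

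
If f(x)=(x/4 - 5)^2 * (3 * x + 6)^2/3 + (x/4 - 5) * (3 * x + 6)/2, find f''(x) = 9*x^2/4 - 81*x/2 + 369/4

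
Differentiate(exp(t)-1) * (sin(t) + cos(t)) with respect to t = 2*exp(t)*cos(t) + sin(t) - cos(t)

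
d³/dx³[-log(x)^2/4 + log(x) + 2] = (7 - 2*log(x))/(2*x^3)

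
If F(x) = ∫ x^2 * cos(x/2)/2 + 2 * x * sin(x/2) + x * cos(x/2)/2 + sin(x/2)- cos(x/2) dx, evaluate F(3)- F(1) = 10*sin(3/2)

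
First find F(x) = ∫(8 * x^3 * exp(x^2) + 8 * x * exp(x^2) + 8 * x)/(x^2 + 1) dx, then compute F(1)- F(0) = -4 + 4*log(2) + 4*E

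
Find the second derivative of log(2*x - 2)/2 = -1/(2*x^2 - 4*x + 2)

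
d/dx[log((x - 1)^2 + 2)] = (2*x - 2)/(x^2 - 2*x + 3)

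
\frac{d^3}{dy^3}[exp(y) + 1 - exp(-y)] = (exp(2*y) + 1)*exp(-y)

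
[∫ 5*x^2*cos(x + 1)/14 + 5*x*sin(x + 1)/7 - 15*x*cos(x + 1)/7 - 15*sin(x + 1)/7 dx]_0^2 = -20*sin(3)/7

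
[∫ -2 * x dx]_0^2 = -4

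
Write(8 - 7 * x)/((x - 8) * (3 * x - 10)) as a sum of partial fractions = 23/(7*(3*x - 10)) - 24/(7*(x - 8))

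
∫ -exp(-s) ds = exp(-s) + C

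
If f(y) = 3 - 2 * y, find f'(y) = -2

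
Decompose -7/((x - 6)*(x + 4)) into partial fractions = 7/(10*(x + 4)) - 7/(10*(x - 6))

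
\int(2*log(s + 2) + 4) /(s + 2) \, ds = (log(s + 2) + 2)^2 + C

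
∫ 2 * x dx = x^2 + C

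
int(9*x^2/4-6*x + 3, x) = 3*x^3/4 - 3*x^2 + 3*x + C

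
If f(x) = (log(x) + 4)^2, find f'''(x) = (4*log(x) + 10)/x^3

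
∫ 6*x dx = 3*x^2 + C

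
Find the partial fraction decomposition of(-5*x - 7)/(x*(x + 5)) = -18/(5*(x + 5)) - 7/(5*x)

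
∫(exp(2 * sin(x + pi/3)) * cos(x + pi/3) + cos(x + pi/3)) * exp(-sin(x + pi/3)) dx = 2*sinh(sin(x + pi/3)) + C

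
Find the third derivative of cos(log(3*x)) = (-sin(log(x) + log(3)) + 3*cos(log(x) + log(3)))/x^3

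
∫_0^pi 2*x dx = pi^2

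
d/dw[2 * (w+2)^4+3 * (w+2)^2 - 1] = 8*w^3 + 48*w^2 + 102*w + 76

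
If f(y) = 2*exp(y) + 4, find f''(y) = 2*exp(y)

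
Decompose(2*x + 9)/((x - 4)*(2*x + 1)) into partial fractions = -16/(9*(2*x + 1)) + 17/(9*(x - 4))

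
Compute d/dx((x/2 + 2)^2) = x/2 + 2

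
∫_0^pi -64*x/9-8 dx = -32*pi^2/9 - 8*pi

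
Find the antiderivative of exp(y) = exp(y) + C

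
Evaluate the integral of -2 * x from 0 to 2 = -4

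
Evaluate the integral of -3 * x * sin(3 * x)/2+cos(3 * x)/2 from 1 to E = E*cos(3*E)/2 - cos(3)/2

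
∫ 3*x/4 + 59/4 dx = 3*x^2/8 + 59*x/4 + C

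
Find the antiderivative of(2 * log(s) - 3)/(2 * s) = (log(s) - 3)*log(s)/2 + C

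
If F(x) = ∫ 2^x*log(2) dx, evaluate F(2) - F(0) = 3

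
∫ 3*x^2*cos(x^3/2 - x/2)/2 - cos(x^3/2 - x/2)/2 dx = sin(x*(x^2 - 1)/2) + C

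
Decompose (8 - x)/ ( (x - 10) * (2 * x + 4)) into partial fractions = -5/(12*(x + 2)) - 1/(12*(x - 10))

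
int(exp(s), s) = exp(s) + C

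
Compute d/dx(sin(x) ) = cos(x)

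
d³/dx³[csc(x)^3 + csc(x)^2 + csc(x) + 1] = (1 + 8/sin(x) + 21/sin(x)^2 - 24/sin(x)^3 - 60/sin(x)^4)*cos(x)/sin(x)^2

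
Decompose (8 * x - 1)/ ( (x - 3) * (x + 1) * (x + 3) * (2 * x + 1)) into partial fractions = 8/(7*(2*x + 1)) + 5/(12*(x + 3)) - 9/(8*(x + 1)) + 23/(168*(x - 3))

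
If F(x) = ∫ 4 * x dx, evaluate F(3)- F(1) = 16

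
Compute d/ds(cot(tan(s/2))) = -1/(2*sin(tan(s/2))^2*cos(s/2)^2)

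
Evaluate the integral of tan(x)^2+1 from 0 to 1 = tan(1)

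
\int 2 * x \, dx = x^2 + C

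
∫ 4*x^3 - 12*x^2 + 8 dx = x^4 - 4*x^3 + 8*x + C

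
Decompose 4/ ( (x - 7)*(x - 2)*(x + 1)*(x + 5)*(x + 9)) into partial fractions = 1/(1408*(x + 9)) - 1/(336*(x + 5)) + 1/(192*(x + 1)) - 4/(1155*(x - 2)) + 1/(1920*(x - 7))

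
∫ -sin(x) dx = cos(x) + C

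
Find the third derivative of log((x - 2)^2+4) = (4*x^3 - 24*x^2 + 64)/(x^6 - 12*x^5 + 72*x^4 - 256*x^3 + 576*x^2 - 768*x + 512)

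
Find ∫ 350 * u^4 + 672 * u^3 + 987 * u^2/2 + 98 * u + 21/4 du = 70*u^5 + 168*u^4 + 329*u^3/2 + 49*u^2 + 21*u/4 + C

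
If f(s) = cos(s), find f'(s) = -sin(s)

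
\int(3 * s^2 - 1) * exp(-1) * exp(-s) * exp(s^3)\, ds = exp(s^3 - s - 1) + C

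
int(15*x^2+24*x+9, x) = 5*x^3 + 12*x^2 + 9*x + C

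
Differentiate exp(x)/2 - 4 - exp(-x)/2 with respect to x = (exp(2*x) + 1)*exp(-x)/2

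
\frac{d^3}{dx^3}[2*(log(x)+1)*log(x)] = (8*log(x) - 8)/x^3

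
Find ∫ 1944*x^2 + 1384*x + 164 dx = 648*x^3 + 692*x^2 + 164*x + C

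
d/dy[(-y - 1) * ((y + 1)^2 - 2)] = -3*y^2 - 6*y - 1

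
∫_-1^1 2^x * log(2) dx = 3/2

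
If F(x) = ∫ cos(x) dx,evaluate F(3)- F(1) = -sin(1) + sin(3)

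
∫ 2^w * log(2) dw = 2^w + C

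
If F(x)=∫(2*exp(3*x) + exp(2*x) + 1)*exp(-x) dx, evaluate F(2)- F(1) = -(1 + E)*(E - exp(-1)) + (1 + exp(2))*(-exp(-2) + exp(2))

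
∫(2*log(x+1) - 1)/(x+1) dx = (log(x + 1) - 1)*log(x + 1) + C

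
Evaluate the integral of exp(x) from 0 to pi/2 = -1 + exp(pi/2)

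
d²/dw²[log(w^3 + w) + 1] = (-3*w^4 - 1)/(w^6 + 2*w^4 + w^2)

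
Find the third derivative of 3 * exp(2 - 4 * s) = -192*exp(2 - 4*s)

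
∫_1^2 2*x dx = 3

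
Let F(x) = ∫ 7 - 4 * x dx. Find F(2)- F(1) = 1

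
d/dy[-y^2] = -2*y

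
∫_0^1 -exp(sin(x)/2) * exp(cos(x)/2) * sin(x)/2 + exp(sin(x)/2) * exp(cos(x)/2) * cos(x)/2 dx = -exp(1/2) + exp(cos(1)/2 + sin(1)/2)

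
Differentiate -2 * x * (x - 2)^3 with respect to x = -8*x^3 + 36*x^2 - 48*x + 16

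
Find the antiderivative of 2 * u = u^2 + C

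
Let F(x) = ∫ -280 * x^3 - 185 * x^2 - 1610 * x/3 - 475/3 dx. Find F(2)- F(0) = -9010/3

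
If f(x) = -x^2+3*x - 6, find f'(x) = 3 - 2*x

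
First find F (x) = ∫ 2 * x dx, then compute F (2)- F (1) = 3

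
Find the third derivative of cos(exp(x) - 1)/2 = (exp(2*x)*sin(exp(x) - 1) - 3*exp(x)*cos(exp(x) - 1) - sin(exp(x) - 1))*exp(x)/2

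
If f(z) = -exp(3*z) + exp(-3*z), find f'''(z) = (-27*exp(6*z) - 27)*exp(-3*z)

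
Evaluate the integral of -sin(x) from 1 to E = cos(E) - cos(1)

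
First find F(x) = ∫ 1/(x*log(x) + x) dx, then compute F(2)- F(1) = log(log(2) + 1)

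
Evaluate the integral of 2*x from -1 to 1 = 0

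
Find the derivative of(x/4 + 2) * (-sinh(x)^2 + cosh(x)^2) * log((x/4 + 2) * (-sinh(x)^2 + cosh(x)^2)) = log(x/4 + 2)/4 + 1/4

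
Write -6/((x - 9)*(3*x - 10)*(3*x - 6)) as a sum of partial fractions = 9/(34*(3*x - 10)) - 1/(14*(x - 2)) - 2/(119*(x - 9))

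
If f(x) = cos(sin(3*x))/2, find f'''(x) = 27*(3*sin(3*x)*cos(sin(3*x)) + sin(sin(3*x))*cos(3*x)^2 + sin(sin(3*x)))*cos(3*x)/2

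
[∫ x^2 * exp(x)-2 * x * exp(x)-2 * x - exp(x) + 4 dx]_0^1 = 0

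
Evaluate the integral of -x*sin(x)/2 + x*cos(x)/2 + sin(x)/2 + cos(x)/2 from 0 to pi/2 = pi/4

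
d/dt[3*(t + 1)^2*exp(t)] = 3*t^2*exp(t) + 12*t*exp(t) + 9*exp(t)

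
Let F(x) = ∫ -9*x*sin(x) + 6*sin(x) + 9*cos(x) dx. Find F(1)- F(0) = 3*cos(1) + 6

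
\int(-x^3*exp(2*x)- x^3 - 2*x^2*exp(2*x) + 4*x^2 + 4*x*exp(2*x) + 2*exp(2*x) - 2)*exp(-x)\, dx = 2*x*(-x^2 + x + 2)*sinh(x) + C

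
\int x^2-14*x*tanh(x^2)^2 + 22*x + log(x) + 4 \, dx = x^3/3 + 4*x^2 + x*log(x) + 3*x + 7*tanh(x^2) + C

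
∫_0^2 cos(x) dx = sin(2)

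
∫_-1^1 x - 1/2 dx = -1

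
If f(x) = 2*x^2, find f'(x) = 4*x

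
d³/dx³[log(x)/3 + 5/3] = 2/(3*x^3)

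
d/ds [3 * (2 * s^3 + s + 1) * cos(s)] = -6*s^3*sin(s) + 18*s^2*cos(s) - 3*s*sin(s) - 3*sin(s) + 3*cos(s)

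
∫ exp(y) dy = exp(y) + C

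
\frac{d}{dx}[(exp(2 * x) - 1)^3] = 6*exp(6*x) - 12*exp(4*x) + 6*exp(2*x)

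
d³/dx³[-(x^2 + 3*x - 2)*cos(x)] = -x^2*sin(x) - 3*x*sin(x) + 6*x*cos(x) + 8*sin(x) + 9*cos(x)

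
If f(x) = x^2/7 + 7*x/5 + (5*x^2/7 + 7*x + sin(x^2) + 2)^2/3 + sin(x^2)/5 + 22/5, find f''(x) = -40*x^4*sin(x^2)/21 - 56*x^3*sin(x^2)/3 - 92*x^2*sin(x^2)/15 + 100*x^2*cos(x^2)/21 + 8*x^2*cos(2*x^2)/3 + 100*x^2/49 + 28*x*cos(x^2) + 20*x + 20*sin(x^2)/21 + 2*sin(2*x^2)/3 + 46*cos(x^2)/15 + 244/7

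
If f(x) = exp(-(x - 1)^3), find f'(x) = (-3*x^2 + 6*x - 3)*exp(-x^3 + 3*x^2 - 3*x + 1)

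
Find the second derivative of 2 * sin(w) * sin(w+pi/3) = 4*cos(2*w + pi/3)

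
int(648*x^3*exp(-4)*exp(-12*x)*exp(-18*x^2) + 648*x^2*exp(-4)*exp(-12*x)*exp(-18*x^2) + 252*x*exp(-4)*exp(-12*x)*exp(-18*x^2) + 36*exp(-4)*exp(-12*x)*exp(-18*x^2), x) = (-18*x^2 - 12*x - 4)*exp(-18*x^2 - 12*x - 4) + C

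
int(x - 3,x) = x^2/2 - 3*x + C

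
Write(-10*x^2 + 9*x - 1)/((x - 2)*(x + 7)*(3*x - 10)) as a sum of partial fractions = -739/(124*(3*x - 10)) - 554/(279*(x + 7)) + 23/(36*(x - 2))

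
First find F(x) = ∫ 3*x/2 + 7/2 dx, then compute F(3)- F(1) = 13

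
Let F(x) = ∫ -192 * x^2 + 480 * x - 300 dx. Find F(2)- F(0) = -152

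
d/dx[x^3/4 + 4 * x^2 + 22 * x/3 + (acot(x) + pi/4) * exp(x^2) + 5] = (9*x^4 + 24*x^3*exp(x^2)*acot(x) + 6*pi*x^3*exp(x^2) + 96*x^3 + 97*x^2 + 24*x*exp(x^2)*acot(x) + 6*pi*x*exp(x^2) + 96*x - 12*exp(x^2) + 88)/(12*x^2 + 12)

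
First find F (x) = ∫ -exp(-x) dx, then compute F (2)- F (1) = -exp(-1) + exp(-2)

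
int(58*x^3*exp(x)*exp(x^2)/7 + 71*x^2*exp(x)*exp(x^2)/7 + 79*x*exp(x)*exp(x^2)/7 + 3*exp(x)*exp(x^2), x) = x*(29*x + 21)*exp(x*(x + 1))/7 + C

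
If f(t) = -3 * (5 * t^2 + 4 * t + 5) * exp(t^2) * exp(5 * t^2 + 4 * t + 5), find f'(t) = -180*t^3*exp(6*t^2 + 4*t + 5) - 204*t^2*exp(6*t^2 + 4*t + 5) - 258*t*exp(6*t^2 + 4*t + 5) - 72*exp(6*t^2 + 4*t + 5)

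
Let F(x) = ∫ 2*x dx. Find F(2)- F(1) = 3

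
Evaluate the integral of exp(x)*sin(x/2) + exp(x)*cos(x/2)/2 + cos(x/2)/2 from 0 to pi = 1 + exp(pi)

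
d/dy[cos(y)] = -sin(y)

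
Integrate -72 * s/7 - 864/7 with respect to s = -36*s^2/7 - 864*s/7 + C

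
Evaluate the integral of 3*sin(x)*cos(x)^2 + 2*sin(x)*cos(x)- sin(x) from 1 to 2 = -cos(1) + cos(2) - cos(2)^2 - cos(2)^3 + cos(1)^3 + cos(1)^2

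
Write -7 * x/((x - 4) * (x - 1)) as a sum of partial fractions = 7/(3*(x - 1)) - 28/(3*(x - 4))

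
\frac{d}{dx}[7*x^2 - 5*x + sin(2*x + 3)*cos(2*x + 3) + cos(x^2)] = -2*x*sin(x^2) + 14*x - 2*sin(2*x + 3)^2 + 2*cos(2*x + 3)^2 - 5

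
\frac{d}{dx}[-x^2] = -2*x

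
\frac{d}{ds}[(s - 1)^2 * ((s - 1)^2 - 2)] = 4*s^3 - 12*s^2 + 8*s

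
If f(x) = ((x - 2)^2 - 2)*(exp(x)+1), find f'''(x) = x^2*exp(x) + 2*x*exp(x) - 4*exp(x)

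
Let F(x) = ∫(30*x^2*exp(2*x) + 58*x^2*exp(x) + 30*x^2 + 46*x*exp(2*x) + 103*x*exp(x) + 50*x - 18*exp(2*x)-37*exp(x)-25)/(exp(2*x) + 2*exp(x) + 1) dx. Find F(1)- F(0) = 7 + 11*E/(1 + E)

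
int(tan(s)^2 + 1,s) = tan(s) + C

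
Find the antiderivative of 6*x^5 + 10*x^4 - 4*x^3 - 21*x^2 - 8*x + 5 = x^6 + 2*x^5 - x^4 - 7*x^3 - 4*x^2 + 5*x + C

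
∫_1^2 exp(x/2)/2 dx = E - exp(1/2)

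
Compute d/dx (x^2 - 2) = 2*x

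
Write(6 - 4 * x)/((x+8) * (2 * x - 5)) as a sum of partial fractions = -8/(21*(2*x - 5)) - 38/(21*(x + 8))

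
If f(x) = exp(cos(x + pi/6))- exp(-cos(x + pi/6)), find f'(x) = -(exp(sqrt(3)*cos(x))*exp(-sin(x)) + 1)*exp(-cos(x + pi/6))*sin(x + pi/6)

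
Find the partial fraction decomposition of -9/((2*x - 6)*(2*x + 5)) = 9/(11*(2*x + 5)) - 9/(22*(x - 3))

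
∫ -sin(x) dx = cos(x) + C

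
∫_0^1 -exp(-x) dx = -1 + exp(-1)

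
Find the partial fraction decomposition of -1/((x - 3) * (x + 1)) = 1/(4*(x + 1)) - 1/(4*(x - 3))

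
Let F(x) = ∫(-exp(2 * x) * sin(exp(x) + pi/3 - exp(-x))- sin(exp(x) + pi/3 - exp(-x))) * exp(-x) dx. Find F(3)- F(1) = cos(-exp(-3) + pi/3 + exp(3)) - cos(-exp(-1) + pi/3 + E)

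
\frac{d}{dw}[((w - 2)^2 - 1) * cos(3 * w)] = -3*w^2*sin(3*w) + 12*w*sin(3*w) + 2*w*cos(3*w) - 9*sin(3*w) - 4*cos(3*w)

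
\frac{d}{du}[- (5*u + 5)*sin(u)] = -5*u*cos(u) - 5*sin(u) - 5*cos(u)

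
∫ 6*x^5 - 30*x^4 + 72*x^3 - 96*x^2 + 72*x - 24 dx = x^6 - 6*x^5 + 18*x^4 - 32*x^3 + 36*x^2 - 24*x + C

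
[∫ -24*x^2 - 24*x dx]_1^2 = -92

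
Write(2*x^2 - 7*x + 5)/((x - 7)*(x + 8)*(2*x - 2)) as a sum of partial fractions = 7/(10*(x + 8)) + 3/(10*(x - 7))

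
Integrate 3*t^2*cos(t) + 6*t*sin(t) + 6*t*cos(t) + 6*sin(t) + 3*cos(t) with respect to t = 3*(t + 1)^2*sin(t) + C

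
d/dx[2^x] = 2^x*log(2)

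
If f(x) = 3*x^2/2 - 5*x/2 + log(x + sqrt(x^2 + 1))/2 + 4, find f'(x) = (6*x^3 + 6*x^2*sqrt(x^2 + 1) - 5*x^2 - 5*x*sqrt(x^2 + 1) + 7*x + sqrt(x^2 + 1) - 5)/(2*x^2 + 2*x*sqrt(x^2 + 1) + 2)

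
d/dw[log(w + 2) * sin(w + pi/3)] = (w*log(w + 2)*cos(w + pi/3) + 2*log(w + 2)*cos(w + pi/3) + sin(w + pi/3))/(w + 2)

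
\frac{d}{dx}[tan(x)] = cos(x)^(-2)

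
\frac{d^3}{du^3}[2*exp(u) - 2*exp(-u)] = (2*exp(2*u) + 2)*exp(-u)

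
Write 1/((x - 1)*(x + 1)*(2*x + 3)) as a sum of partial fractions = 4/(5*(2*x + 3)) - 1/(2*(x + 1)) + 1/(10*(x - 1))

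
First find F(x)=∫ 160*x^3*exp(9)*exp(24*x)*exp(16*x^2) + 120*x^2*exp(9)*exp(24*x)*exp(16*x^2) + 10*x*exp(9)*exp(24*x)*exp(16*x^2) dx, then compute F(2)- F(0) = 20*exp(121)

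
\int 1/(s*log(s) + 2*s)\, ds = log(log(s) + 2) + C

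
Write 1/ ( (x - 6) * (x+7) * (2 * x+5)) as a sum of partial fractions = -4/(153*(2*x + 5)) + 1/(117*(x + 7)) + 1/(221*(x - 6))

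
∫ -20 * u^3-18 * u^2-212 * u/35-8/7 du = -5*u^4 - 6*u^3 - 106*u^2/35 - 8*u/7 + C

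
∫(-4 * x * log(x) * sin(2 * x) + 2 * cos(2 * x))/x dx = 2*log(x)*cos(2*x) + C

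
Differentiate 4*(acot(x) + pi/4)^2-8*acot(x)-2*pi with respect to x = (-8*acot(x) - 2*pi + 8)/(x^2 + 1)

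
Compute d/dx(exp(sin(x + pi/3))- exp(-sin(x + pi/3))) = (exp(sqrt(3)*cos(x))*exp(sin(x)) + 1)*exp(-sin(x + pi/3))*cos(x + pi/3)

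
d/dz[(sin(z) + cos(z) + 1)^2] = 2*cos(2*z) + 2*sqrt(2)*cos(z + pi/4)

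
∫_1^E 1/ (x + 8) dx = -log(9) + log(E + 8)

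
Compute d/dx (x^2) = 2*x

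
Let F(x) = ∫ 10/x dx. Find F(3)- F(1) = 10*log(3)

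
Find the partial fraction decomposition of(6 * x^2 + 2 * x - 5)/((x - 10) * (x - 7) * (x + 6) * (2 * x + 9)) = 860/(2001*(2*x + 9)) - 199/(624*(x + 6)) - 101/(299*(x - 7)) + 205/(464*(x - 10))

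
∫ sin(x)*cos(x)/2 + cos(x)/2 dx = (sin(x) + 2)*sin(x)/4 + C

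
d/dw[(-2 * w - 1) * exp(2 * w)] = -4*w*exp(2*w) - 4*exp(2*w)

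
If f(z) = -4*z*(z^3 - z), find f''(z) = 8 - 48*z^2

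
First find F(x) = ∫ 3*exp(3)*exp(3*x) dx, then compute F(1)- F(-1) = -1 + exp(6)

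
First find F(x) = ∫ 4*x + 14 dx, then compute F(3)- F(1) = 44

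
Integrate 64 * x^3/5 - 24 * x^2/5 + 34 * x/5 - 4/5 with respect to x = 16*x^4/5 - 8*x^3/5 + 17*x^2/5 - 4*x/5 + C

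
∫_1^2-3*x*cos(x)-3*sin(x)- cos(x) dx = -7*sin(2) + 4*sin(1)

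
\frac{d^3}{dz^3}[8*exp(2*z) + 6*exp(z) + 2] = 64*exp(2*z) + 6*exp(z)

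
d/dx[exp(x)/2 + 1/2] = exp(x)/2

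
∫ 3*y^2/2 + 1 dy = y^3/2 + y + C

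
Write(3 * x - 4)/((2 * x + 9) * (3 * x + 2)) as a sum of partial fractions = -18/(23*(3*x + 2)) + 35/(23*(2*x + 9))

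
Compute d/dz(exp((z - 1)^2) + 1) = 2*z*exp(z^2 - 2*z + 1) - 2*exp(z^2 - 2*z + 1)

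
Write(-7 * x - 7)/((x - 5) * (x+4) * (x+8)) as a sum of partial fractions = 49/(52*(x + 8)) - 7/(12*(x + 4)) - 14/(39*(x - 5))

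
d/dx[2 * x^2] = 4*x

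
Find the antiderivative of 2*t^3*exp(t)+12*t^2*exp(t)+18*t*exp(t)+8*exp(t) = 2*(t + 1)^3*exp(t) + C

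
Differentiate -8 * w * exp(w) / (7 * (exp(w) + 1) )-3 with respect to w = (-8*w*exp(w) - 8*exp(2*w) - 8*exp(w))/(7*exp(2*w) + 14*exp(w) + 7)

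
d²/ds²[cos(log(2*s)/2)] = (2*sin(log(s)/2 + log(2)/2) - cos(log(s)/2 + log(2)/2))/(4*s^2)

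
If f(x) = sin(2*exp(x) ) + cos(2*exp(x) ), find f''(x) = 2*sqrt(2)*(-2*exp(x)*sin(2*exp(x) + pi/4) + cos(2*exp(x) + pi/4))*exp(x)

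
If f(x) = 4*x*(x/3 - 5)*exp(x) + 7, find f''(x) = 4*x^2*exp(x)/3 - 44*x*exp(x)/3 - 112*exp(x)/3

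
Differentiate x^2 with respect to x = 2*x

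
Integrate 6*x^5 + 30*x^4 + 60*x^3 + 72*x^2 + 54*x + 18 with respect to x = x^6 + 6*x^5 + 15*x^4 + 24*x^3 + 27*x^2 + 18*x + C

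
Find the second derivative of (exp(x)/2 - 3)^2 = exp(2*x) - 3*exp(x)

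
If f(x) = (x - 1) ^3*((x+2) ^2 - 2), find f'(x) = 5*x^4 + 4*x^3 - 21*x^2 + 10*x + 2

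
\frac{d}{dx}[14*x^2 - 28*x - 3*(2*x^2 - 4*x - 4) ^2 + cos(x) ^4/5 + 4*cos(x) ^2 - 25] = -48*x^3 + 144*x^2 + 28*x - 21*sin(2*x)/5 - sin(4*x)/10 - 124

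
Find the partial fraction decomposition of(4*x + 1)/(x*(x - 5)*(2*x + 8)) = -5/(24*(x + 4)) + 7/(30*(x - 5)) - 1/(40*x)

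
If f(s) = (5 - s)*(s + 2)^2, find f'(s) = -3*s^2 + 2*s + 16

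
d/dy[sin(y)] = cos(y)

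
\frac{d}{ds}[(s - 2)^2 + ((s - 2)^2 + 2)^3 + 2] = 6*s^5 - 60*s^4 + 264*s^3 - 624*s^2 + 794*s - 436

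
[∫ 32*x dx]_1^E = -16 + 16*exp(2)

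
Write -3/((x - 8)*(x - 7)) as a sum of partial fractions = 3/(x - 7) - 3/(x - 8)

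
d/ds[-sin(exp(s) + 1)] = -exp(s)*cos(exp(s) + 1)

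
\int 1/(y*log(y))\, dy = log(2*log(y)) + C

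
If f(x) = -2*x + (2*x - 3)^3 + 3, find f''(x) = 48*x - 72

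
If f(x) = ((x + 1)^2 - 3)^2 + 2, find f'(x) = 4*x^3 + 12*x^2 - 8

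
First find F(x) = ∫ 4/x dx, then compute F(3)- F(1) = -4*log(2) + 4*log(6)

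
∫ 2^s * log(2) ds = 2^s + C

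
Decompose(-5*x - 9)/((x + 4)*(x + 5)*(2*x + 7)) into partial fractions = 34/(3*(2*x + 7)) + 16/(3*(x + 5)) - 11/(x + 4)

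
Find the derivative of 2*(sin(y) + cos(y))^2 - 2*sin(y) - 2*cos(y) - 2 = 4*cos(2*y) - 2*sqrt(2)*cos(y + pi/4)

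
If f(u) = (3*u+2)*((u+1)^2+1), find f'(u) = 9*u^2 + 16*u + 10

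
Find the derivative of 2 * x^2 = 4*x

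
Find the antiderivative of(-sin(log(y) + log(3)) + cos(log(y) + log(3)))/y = sqrt(2)*sin(log(y) + pi/4 + log(3)) + C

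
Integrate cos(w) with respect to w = sin(w) + C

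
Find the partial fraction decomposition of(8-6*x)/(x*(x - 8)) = -5/(x - 8) - 1/x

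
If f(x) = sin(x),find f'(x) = cos(x)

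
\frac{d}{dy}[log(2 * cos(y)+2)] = -sin(y)/(cos(y) + 1)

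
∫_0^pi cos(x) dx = 0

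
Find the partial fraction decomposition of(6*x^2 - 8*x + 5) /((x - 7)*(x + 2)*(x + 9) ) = 563/(112*(x + 9)) - 5/(7*(x + 2)) + 27/(16*(x - 7))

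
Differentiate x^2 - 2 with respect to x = 2*x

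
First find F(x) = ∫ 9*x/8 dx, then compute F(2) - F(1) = 27/16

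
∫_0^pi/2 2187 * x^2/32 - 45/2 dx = -3*(4 + 9*pi/4)^2 + 32 + 63*pi/4 + (4 + 9*pi/4)^3/4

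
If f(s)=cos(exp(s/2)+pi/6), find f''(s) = -exp(s/2)*sin(exp(s/2) + pi/6)/4 - exp(s)*cos(exp(s/2) + pi/6)/4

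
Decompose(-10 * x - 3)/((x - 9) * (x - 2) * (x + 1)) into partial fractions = 7/(30*(x + 1)) + 23/(21*(x - 2)) - 93/(70*(x - 9))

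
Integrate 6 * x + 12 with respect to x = 3*x^2 + 12*x + C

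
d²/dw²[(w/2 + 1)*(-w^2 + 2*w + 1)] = -3*w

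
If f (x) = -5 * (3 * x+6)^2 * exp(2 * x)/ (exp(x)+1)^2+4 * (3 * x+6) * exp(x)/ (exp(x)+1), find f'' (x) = (90*x^2*exp(3*x) - 180*x^2*exp(2*x) - 12*x*exp(3*x) - 1080*x*exp(2*x) + 12*x*exp(x) - 90*exp(4*x) - 540*exp(3*x) - 1482*exp(2*x) + 48*exp(x))/(exp(4*x) + 4*exp(3*x) + 6*exp(2*x) + 4*exp(x) + 1)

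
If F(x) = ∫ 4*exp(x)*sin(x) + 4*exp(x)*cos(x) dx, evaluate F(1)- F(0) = 4*E*sin(1)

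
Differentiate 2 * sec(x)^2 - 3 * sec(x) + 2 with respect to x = (-3 + 4/cos(x))*sin(x)/cos(x)^2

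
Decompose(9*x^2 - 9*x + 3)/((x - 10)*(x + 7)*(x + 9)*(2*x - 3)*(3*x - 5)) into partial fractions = -81/(1600*(3*x - 5)) + 52/(2023*(2*x - 3)) + 271/(8512*(x + 9)) - 39/(1156*(x + 7)) + 813/(137275*(x - 10))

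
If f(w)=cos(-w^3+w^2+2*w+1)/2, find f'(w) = (3*w^2/2 - w - 1)*sin(-w^3 + w^2 + 2*w + 1)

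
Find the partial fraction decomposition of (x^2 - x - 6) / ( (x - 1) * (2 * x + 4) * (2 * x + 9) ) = 15/(22*(2*x + 9)) - 1/(11*(x - 1))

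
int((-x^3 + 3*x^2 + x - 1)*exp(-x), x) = (x^3 - x)*exp(-x) + C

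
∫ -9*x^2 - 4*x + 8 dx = -3*x^3 - 2*x^2 + 8*x + C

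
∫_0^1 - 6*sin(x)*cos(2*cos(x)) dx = -3*sin(2) + 3*sin(2*cos(1))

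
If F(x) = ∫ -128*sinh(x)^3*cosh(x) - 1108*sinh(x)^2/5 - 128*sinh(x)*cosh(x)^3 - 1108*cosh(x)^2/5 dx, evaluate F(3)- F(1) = -8*cosh(12) - 554*sinh(6)/5 + 8*cosh(4) + 554*sinh(2)/5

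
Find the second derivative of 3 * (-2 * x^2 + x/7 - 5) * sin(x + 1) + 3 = 6*x^2*sin(x + 1) - 3*x*sin(x + 1)/7 - 24*x*cos(x + 1) + 3*sin(x + 1) + 6*cos(x + 1)/7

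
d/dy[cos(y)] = -sin(y)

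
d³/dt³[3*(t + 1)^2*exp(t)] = 3*t^2*exp(t) + 24*t*exp(t) + 39*exp(t)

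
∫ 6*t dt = 3*t^2 + C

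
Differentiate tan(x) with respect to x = cos(x)^(-2)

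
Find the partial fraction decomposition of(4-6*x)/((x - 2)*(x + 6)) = -5/(x + 6) - 1/(x - 2)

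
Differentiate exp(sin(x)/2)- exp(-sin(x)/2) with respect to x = (exp(sin(x)) + 1)*exp(-sin(x)/2)*cos(x)/2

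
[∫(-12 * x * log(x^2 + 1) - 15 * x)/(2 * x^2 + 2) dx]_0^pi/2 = -15*log(1 + pi^2/4)/4 - 3*log(1 + pi^2/4)^2/2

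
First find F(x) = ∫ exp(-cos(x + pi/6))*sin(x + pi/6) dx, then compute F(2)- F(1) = -exp(-cos(pi/6 + 1)) + exp(-cos(pi/6 + 2))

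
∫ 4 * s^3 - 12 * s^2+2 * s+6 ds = s^4 - 4*s^3 + s^2 + 6*s + C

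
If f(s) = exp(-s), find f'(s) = -exp(-s)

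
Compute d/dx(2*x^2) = 4*x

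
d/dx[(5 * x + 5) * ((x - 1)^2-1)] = 15*x^2 - 10*x - 10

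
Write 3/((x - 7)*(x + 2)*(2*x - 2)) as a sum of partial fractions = 1/(18*(x + 2)) - 1/(12*(x - 1)) + 1/(36*(x - 7))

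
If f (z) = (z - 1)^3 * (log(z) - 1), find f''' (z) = (6*z^3*log(z) + 5*z^3 - 6*z^2 - 3*z - 2)/z^3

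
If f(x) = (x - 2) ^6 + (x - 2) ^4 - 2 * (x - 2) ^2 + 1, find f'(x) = 6*x^5 - 60*x^4 + 244*x^3 - 504*x^2 + 524*x - 216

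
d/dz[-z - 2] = -1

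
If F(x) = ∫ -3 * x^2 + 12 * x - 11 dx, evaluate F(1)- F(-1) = -24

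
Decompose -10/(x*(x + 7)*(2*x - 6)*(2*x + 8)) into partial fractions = 1/(84*(x + 7)) - 5/(168*(x + 4)) - 1/(84*(x - 3)) + 5/(168*x)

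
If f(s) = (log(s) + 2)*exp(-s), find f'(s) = (-s*log(s) - 2*s + 1)*exp(-s)/s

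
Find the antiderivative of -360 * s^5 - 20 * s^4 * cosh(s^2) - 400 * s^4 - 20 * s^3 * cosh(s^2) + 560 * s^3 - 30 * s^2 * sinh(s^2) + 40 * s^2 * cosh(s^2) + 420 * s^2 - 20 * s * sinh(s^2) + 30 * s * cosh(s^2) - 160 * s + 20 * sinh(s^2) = -(10*s^3 + 10*s^2 - 20*s - 15)*(6*s^3 + 2*s^2 - 4*s + sinh(s^2) + 3) + C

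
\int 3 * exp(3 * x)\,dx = exp(3*x) + C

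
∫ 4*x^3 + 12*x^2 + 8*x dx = x^4 + 4*x^3 + 4*x^2 + C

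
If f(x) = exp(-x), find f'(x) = -exp(-x)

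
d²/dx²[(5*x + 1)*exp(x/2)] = 5*x*exp(x/2)/4 + 21*exp(x/2)/4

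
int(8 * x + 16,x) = 4*x^2 + 16*x + C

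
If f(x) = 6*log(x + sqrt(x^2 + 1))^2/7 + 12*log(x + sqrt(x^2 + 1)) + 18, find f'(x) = (12*x*log(x + sqrt(x^2 + 1)) + 84*x + 12*sqrt(x^2 + 1)*log(x + sqrt(x^2 + 1)) + 84*sqrt(x^2 + 1))/(7*x^2 + 7*x*sqrt(x^2 + 1) + 7)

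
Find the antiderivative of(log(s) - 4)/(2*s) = (log(s) - 4)^2/4 + C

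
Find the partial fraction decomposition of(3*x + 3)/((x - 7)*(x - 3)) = -3/(x - 3) + 6/(x - 7)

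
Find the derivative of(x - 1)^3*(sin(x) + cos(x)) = (x - 1)^2*(sqrt(2)*x*cos(x + pi/4) + 4*sin(x) + 2*cos(x))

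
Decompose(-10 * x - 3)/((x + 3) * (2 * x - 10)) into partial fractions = -27/(16*(x + 3)) - 53/(16*(x - 5))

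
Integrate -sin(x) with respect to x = cos(x) + C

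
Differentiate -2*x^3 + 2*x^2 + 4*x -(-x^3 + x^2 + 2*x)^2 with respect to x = -6*x^5 + 10*x^4 + 12*x^3 - 18*x^2 - 4*x + 4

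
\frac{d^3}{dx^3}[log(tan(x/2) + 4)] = (tan(x/2)^6 + 12*tan(x/2)^5 + 49*tan(x/2)^4 + 8*tan(x/2)^3 + 65*tan(x/2)^2 - 4*tan(x/2) + 17)/(4*(tan(x/2) + 4)^3)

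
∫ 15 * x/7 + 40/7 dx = 15*x^2/14 + 40*x/7 + C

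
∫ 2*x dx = x^2 + C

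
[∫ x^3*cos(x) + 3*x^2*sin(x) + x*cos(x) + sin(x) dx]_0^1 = 2*sin(1)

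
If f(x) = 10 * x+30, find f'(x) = 10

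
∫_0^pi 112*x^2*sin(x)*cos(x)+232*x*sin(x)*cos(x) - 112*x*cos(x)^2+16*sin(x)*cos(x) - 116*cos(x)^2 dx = (4 + 2*pi)*(-28*pi - 2) + 8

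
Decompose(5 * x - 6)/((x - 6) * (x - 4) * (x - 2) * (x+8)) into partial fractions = 23/(840*(x + 8)) + 1/(20*(x - 2)) - 7/(24*(x - 4)) + 3/(14*(x - 6))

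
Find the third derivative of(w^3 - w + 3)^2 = 120*w^3 - 48*w + 36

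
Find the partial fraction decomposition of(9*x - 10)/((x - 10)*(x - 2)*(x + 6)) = -1/(2*(x + 6)) - 1/(8*(x - 2)) + 5/(8*(x - 10))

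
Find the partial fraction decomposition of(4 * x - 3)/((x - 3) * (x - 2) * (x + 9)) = -13/(44*(x + 9)) - 5/(11*(x - 2)) + 3/(4*(x - 3))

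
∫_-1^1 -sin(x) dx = 0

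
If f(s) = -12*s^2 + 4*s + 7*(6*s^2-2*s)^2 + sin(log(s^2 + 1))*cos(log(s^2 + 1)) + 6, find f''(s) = 2*(1512*s^6 - 504*s^5 + 3040*s^4 - 1008*s^3 - 4*s^2*sin(2*log(s^2 + 1)) - s^2*cos(2*log(s^2 + 1)) + 1544*s^2 - 504*s + cos(2*log(s^2 + 1)) + 16)/(s^4 + 2*s^2 + 1)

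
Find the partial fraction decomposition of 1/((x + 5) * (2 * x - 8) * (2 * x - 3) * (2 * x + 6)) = -2/(585*(2*x - 3)) - 1/(936*(x + 5)) + 1/(504*(x + 3)) + 1/(1260*(x - 4))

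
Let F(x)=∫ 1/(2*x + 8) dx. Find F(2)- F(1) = -log(5)/2 + log(6)/2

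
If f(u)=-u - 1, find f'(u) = -1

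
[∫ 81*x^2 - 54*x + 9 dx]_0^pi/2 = 1 + (-1 + 3*pi/2)^3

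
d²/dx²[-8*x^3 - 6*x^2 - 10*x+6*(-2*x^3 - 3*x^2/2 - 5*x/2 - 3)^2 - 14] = 720*x^4 + 720*x^3 + 882*x^2 + 654*x + 171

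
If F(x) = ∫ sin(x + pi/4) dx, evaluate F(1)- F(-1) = sqrt(2)*sin(1)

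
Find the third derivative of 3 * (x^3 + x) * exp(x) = 3*x^3*exp(x) + 27*x^2*exp(x) + 57*x*exp(x) + 27*exp(x)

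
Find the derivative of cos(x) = -sin(x)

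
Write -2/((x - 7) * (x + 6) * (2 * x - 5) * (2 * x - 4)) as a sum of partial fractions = 8/(153*(2*x - 5)) + 1/(1768*(x + 6)) - 1/(40*(x - 2)) - 1/(585*(x - 7))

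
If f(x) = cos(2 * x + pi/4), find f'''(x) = 8*sin(2*x + pi/4)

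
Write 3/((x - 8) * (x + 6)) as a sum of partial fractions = -3/(14*(x + 6)) + 3/(14*(x - 8))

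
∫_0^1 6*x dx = 3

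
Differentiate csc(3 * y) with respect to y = -3*cot(3*y)*csc(3*y)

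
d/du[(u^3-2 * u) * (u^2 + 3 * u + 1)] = 5*u^4 + 12*u^3 - 3*u^2 - 12*u - 2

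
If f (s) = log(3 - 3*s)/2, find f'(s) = 1/(2*s - 2)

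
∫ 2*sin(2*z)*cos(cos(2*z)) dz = -sin(cos(2*z)) + C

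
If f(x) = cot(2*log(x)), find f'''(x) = (-48*cot(2*log(x))^4 - 24*cot(2*log(x))^3 - 68*cot(2*log(x))^2 - 24*cot(2*log(x)) - 20)/x^3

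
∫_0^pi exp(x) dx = -1 + exp(pi)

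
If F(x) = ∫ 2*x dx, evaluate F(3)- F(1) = 8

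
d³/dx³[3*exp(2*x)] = 24*exp(2*x)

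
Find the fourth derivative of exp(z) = exp(z)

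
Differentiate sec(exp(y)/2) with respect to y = exp(y)*tan(exp(y)/2)*sec(exp(y)/2)/2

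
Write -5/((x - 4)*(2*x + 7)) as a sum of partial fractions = 2/(3*(2*x + 7)) - 1/(3*(x - 4))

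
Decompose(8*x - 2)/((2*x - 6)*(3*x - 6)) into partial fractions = -7/(3*(x - 2)) + 11/(3*(x - 3))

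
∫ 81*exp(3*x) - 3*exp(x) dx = (27*exp(2*x) - 3)*exp(x) + C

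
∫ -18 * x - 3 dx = -9*x^2 - 3*x + C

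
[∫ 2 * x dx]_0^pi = pi^2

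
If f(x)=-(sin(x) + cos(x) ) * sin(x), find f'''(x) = 4*sqrt(2)*sin(2*x + pi/4)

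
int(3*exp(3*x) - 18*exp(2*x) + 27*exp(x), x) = (exp(x) - 3)^3 + C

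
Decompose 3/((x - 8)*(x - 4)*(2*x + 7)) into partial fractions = 4/(115*(2*x + 7)) - 1/(20*(x - 4)) + 3/(92*(x - 8))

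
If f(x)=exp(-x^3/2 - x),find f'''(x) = (-27*x^6 - 54*x^4 + 108*x^3 - 36*x^2 + 72*x - 32)*exp(-x^3/2 - x)/8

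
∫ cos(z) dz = sin(z) + C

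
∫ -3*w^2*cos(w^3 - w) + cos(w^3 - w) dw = -sin(w^3 - w) + C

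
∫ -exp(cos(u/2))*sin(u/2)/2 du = exp(cos(u/2)) + C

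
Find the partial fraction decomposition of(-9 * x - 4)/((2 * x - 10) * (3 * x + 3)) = -5/(36*(x + 1)) - 49/(36*(x - 5))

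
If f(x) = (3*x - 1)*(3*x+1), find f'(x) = 18*x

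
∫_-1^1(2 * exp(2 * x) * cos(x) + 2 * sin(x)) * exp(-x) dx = 2*(E - exp(-1))*cos(1)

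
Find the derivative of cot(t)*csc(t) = 1/sin(t) - 2/sin(t)^3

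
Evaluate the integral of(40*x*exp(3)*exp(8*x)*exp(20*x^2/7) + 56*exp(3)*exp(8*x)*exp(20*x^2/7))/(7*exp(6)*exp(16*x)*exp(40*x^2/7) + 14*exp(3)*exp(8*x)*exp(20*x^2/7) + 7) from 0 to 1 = -exp(3)/(1 + exp(3)) + exp(97/7)/(1 + exp(97/7))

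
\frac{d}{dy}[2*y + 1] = 2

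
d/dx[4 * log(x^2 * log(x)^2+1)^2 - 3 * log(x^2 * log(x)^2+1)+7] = (16*x*log(x)^2*log(x^2*log(x)^2 + 1) - 6*x*log(x)^2 + 16*x*log(x)*log(x^2*log(x)^2 + 1) - 6*x*log(x))/(x^2*log(x)^2 + 1)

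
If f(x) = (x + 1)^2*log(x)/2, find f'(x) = (2*x^2*log(x) + x^2 + 2*x*log(x) + 2*x + 1)/(2*x)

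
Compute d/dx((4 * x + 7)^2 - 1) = 32*x + 56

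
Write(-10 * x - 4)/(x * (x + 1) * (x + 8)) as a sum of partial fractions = 19/(14*(x + 8)) - 6/(7*(x + 1)) - 1/(2*x)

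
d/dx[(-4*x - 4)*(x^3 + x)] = -16*x^3 - 12*x^2 - 8*x - 4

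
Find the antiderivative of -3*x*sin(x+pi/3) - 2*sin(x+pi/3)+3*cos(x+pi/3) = (3*x + 2)*cos(x + pi/3) + C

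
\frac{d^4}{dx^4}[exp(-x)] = exp(-x)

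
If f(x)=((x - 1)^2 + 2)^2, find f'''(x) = 24*x - 24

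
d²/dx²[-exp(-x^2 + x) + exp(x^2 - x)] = -4*x^2*exp(-x^2 + x) + 4*x^2*exp(x^2 - x) + 4*x*exp(-x^2 + x) - 4*x*exp(x^2 - x) + exp(-x^2 + x) + 3*exp(x^2 - x)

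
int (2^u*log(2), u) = 2^u + C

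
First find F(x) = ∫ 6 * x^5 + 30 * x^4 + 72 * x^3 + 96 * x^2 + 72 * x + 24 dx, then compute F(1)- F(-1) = 124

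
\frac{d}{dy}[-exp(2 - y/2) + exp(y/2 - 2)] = (exp(y - 4) + 1)*exp(2 - y/2)/2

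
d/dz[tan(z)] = cos(z)^(-2)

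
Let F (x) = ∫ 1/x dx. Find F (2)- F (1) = -log(5) + log(10)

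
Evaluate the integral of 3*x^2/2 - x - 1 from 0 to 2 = 0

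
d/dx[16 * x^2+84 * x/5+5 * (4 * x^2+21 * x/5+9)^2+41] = 320*x^3 + 504*x^2 + 4642*x/5 + 1974/5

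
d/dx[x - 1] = 1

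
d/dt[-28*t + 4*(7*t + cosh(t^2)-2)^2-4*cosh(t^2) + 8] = 112*t^2*sinh(t^2) - 40*t*sinh(t^2) + 8*t*sinh(2*t^2) + 392*t + 56*cosh(t^2) - 140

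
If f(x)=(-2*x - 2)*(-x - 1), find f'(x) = 4*x + 4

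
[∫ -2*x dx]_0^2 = -4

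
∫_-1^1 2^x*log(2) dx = 3/2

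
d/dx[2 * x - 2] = 2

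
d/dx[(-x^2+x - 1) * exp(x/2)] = -x^2*exp(x/2)/2 - 3*x*exp(x/2)/2 + exp(x/2)/2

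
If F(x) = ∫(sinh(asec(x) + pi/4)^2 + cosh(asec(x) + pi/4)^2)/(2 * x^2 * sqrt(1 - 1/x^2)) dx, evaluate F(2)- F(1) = -sinh(pi/2)/4 + sinh(7*pi/6)/4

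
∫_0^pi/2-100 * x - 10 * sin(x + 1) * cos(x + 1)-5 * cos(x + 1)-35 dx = -25*pi^2/2 - 35*pi/2 - 5*sqrt(2)*cos(pi/4 + 1) - 5*cos(2)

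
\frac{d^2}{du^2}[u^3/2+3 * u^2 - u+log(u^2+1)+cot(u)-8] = (3*u^5 + 6*u^4 + 2*u^4*cos(u)/sin(u)^3 + 6*u^3 + 10*u^2 + 4*u^2*cos(u)/sin(u)^3 + 3*u + 8 + 2*cos(u)/sin(u)^3)/(u^4 + 2*u^2 + 1)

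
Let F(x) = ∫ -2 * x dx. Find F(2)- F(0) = -4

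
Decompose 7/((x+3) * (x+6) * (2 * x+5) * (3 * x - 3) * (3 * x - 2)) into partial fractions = -189/(4180*(3*x - 2)) + 16/(399*(2*x + 5)) + 1/(1260*(x + 6)) - 7/(396*(x + 3)) + 1/(84*(x - 1))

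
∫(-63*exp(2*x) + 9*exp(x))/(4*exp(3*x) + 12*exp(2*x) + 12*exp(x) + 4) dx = (-67*exp(2*x) - 71*exp(x) - 40)/(4*(exp(2*x) + 2*exp(x) + 1)) + C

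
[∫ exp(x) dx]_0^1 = -1 + E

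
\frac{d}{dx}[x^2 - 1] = 2*x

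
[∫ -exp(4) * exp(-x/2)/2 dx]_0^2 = -exp(4) + exp(3)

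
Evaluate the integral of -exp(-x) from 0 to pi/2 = -1 + exp(-pi/2)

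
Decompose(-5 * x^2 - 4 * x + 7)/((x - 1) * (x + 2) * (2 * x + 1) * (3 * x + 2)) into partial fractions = 201/(20*(3*x + 2)) - 62/(9*(2*x + 1)) + 5/(36*(x + 2)) - 2/(45*(x - 1))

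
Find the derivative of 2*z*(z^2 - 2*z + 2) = 6*z^2 - 8*z + 4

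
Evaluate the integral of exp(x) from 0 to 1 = -1 + E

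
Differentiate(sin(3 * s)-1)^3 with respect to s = 9*(sin(3*s) - 1)^2*cos(3*s)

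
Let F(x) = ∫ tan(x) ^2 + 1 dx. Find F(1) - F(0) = tan(1)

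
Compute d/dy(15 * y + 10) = 15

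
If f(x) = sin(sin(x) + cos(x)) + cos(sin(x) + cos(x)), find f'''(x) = 2*(2*sin(x)*cos(x)*cos(sqrt(2)*sin(x + pi/4) + pi/4) + 3*sqrt(2)*sin(x + pi/4)*sin(sqrt(2)*sin(x + pi/4) + pi/4) - 2*cos(sqrt(2)*sin(x + pi/4) + pi/4))*cos(x + pi/4)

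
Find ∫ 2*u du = u^2 + C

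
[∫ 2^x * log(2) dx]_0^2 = 3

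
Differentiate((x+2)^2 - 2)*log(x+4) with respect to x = (2*x^2*log(x + 4) + x^2 + 12*x*log(x + 4) + 4*x + 16*log(x + 4) + 2)/(x + 4)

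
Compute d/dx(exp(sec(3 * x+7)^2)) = 6*exp(sec(3*x + 7)^2)*tan(3*x + 7)*sec(3*x + 7)^2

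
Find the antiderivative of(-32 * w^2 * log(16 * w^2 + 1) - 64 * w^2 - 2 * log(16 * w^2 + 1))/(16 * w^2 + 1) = -2*w*log(16*w^2 + 1) + C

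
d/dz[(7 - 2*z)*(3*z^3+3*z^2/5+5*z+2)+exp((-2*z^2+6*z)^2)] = 16*z^3*exp(4*z^4 - 24*z^3 + 36*z^2) - 24*z^3 - 72*z^2*exp(4*z^4 - 24*z^3 + 36*z^2) + 297*z^2/5 + 72*z*exp(4*z^4 - 24*z^3 + 36*z^2) - 58*z/5 + 31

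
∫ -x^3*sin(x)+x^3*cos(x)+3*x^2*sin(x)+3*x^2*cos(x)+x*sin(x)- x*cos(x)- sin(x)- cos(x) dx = sqrt(2)*x*(x^2 - 1)*sin(x + pi/4) + C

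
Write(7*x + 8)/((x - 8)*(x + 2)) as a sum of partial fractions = 3/(5*(x + 2)) + 32/(5*(x - 8))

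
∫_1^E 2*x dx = -1 + exp(2)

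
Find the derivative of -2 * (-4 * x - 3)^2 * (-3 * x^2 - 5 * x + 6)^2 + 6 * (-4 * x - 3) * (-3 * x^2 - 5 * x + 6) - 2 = -1728*x^5 - 6960*x^4 - 5000*x^3 + 5940*x^2 + 4200*x - 702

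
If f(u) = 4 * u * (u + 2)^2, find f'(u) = 12*u^2 + 32*u + 16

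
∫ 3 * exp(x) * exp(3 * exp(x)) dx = exp(3*exp(x)) + C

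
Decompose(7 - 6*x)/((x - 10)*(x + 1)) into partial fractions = -13/(11*(x + 1)) - 53/(11*(x - 10))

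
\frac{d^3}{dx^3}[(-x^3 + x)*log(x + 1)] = (-6*x^2*log(x + 1) - 11*x^2 - 12*x*log(x + 1) - 16*x - 6*log(x + 1) - 3)/(x^2 + 2*x + 1)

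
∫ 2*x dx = x^2 + C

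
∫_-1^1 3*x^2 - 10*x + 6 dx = 14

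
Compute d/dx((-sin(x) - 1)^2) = 2*(sin(x) + 1)*cos(x)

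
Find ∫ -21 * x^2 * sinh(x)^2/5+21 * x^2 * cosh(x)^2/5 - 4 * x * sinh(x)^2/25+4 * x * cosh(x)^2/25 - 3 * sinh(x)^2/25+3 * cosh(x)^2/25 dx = 7*x^3/5 + 2*x^2/25 + 3*x/25 + C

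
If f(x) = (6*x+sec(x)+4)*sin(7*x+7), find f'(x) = 42*x*cos(7*x + 7) + sin(7*x + 7)*tan(x)*sec(x) + 6*sin(7*x + 7) + 7*cos(7*x + 7)*sec(x) + 28*cos(7*x + 7)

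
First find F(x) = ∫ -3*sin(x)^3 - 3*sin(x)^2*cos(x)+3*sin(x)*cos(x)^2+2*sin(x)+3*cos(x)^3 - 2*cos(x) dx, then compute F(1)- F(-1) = -cos(1) + sqrt(2)*cos(pi/4 + 1) + sin(3)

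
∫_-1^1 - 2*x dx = 0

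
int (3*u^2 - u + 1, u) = u^3 - u^2/2 + u + C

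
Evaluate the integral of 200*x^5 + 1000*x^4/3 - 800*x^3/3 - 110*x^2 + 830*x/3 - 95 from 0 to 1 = 40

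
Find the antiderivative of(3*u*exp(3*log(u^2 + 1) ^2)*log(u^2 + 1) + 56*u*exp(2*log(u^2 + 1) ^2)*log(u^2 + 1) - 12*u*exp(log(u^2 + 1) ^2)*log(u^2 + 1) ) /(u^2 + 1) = (exp(2*log(u^2 + 1)^2) + 28*exp(log(u^2 + 1)^2) - 12)*exp(log(u^2 + 1)^2)/4 + C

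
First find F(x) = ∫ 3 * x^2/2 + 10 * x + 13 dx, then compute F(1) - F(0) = 37/2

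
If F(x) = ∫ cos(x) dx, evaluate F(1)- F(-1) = 2*sin(1)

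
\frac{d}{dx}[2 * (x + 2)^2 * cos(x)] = -2*x^2*sin(x) - 8*x*sin(x) + 4*x*cos(x) - 8*sin(x) + 8*cos(x)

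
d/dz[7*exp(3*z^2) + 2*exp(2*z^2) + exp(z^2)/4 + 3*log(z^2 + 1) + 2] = (84*z^3*exp(3*z^2) + 16*z^3*exp(2*z^2) + z^3*exp(z^2) + 84*z*exp(3*z^2) + 16*z*exp(2*z^2) + z*exp(z^2) + 12*z)/(2*z^2 + 2)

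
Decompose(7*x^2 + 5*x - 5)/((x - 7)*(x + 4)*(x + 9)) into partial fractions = 517/(80*(x + 9)) - 87/(55*(x + 4)) + 373/(176*(x - 7))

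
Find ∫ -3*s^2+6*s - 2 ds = -s^3 + 3*s^2 - 2*s + C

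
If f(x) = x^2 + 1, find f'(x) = 2*x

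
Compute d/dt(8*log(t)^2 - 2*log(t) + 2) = (16*log(t) - 2)/t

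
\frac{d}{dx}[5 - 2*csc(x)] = 2*cot(x)*csc(x)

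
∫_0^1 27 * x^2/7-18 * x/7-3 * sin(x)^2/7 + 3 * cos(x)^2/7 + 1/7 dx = 1/7 + 3*sin(2)/14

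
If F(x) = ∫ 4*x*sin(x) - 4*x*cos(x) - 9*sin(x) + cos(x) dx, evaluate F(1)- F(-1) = -8*cos(1) + 10*sin(1)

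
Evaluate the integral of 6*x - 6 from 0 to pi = -3 + 3*(-1 + pi)^2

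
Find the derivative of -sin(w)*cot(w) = sin(w)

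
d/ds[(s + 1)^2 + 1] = 2*s + 2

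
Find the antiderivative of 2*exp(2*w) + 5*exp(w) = (exp(w) + 5)*exp(w) + C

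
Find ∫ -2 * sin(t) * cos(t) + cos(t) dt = sin(t) + cos(t)^2 + C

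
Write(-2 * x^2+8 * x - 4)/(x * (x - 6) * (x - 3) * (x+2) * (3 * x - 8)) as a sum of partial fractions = 9/(40*(3*x - 8)) - 1/(40*(x + 2)) - 2/(45*(x - 3)) - 7/(360*(x - 6)) + 1/(72*x)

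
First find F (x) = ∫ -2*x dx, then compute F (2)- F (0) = -4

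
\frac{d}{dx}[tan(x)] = cos(x)^(-2)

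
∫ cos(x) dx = sin(x) + C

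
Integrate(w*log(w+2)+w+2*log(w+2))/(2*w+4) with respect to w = w*log(w + 2)/2 + C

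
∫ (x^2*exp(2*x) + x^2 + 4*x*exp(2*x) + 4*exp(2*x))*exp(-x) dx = 2*((x + 1)^2 + 1)*sinh(x) + C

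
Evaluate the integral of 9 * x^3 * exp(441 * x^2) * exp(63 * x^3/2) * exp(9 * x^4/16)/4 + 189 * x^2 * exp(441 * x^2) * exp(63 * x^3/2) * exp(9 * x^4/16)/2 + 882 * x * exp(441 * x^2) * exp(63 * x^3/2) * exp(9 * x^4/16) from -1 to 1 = -exp(6561/16) + exp(7569/16)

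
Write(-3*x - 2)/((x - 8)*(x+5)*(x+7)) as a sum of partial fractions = 19/(30*(x + 7)) - 1/(2*(x + 5)) - 2/(15*(x - 8))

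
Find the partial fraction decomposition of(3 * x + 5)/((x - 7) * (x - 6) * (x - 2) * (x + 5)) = 5/(462*(x + 5)) + 11/(140*(x - 2)) - 23/(44*(x - 6)) + 13/(30*(x - 7))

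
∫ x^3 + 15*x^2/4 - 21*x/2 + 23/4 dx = x^4/4 + 5*x^3/4 - 21*x^2/4 + 23*x/4 + C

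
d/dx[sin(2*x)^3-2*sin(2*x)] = 6*sin(2*x)^2*cos(2*x) - 4*cos(2*x)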